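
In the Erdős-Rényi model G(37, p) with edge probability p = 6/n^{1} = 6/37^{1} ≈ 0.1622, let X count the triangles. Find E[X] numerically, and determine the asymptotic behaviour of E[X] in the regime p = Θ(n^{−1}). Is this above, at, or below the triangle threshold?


Number of potential triangles: C(37, 3) = 7770.
Each occurs with probability p³ ≈ (0.1622)³ ≈ 4.264308e-03.
By linearity: E[X] = C(37, 3)·p³ ≈ 7770 · 4.264308e-03 ≈ 33.1337.
Here α = 1, so p = 6/n is exactly at the triangle threshold p ~ 1/n. Asymptotically E[X] → c³/6 = 6³/6 = 36 ≈ 36.0000, a bounded constant. In this regime the triangle count is asymptotically Poisson(c³/6).

E[X] ≈ 33.1337; in regime p = Θ(1/n^{1}) E[X] stays bounded (at the triangle threshold p ~ 1/n).


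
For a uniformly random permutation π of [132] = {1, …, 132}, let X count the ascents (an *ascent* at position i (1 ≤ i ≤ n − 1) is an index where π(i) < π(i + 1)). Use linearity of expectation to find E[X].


Write X = Σ X_I over i = 1, …, 131, with X_I the indicator of one ascent.
There are 131 indicators.
For each fixed i, the pair (π(i), π(i+1)) is a uniformly random ordered pair of distinct values from {1, …, 132}; by symmetry P[π(i) < π(i+1)] = 1/2.
By linearity: E[X] = 131 · (1/2) = (132 − 1) · (1/2) = 131/2 ≈ 65.5000.

E[X] = 131/2 = 65.5000.


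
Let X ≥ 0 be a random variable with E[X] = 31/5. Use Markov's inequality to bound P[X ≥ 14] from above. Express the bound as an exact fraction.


μ = E[X] = 31/5, a = 14.
Markov: P[X ≥ 14] ≤ μ/a = (31/5)/14 = 31/70.
Numerically: ≈ 0.442857.
(Since a = 14 > μ = 6.200000, the bound 31/70 is < 1 and informative.)

P[X ≥ 14] ≤ 31/70 ≈ 0.442857.


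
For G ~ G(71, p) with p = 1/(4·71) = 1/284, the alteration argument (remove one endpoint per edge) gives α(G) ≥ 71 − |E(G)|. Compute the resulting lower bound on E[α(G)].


E[|E(G)|] = C(71, 2)·p = 2485 · (1/284) = 35/4.
E[α(G)] ≥ n − E[|E(G)|] = 71 − 35/4 = 249/4.
Numerically: ≈ 62.250.
(This is only a lower bound; the true E[α(G)] may be larger.)

E[α(G)] ≥ 249/4 ≈ 62.250.


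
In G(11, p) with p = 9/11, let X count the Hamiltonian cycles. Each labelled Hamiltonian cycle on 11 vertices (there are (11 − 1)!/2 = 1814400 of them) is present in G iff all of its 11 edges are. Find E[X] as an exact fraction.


K_11 has (11 − 1)!/2 = 1814400 labelled Hamiltonian cycles.
For each such Hamiltonian cycle H, let X_H = 1 if all 11 edges of H are present in G. Then P[X_H = 1] = p^{11} = (9/11)^{11} = 31381059609/285311670611.
By linearity of expectation: E[X] = Σ_H E[X_H] = 1814400 · p^{11} = 1814400 · 31381059609/285311670611 = 56937794554569600/285311670611.
Numerically: E[X] ≈ 1.996e+05.

E[X] = 1814400 · (9/11)^{11} = 56937794554569600/285311670611 ≈ 1.996e+05.


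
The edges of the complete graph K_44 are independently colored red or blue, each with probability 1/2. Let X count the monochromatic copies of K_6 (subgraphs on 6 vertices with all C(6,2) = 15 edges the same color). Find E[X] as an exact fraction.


Let X = Σ_S X_S over the C(44, 6) = 7059052 subsets S of size 6, where X_S = 1 if the K_6 on S is monochromatic.
For a fixed S, the K_6 on S has C(6, 2) = 15 edges. P[all 15 edges red] = (1/2)^15, and likewise for blue, so P[monochromatic] = 2·(1/2)^15 = 2^{1 − 15} = 1/16384.
By linearity: E[X] = C(44, 6) · 2^{1 − 15} = 7059052 · 1/16384 = 1764763/4096.
Numerically: E[X] ≈ 430.850342.

E[X] = C(44,6)·2^(1−C(6,2)) = 1764763/4096 ≈ 430.850342.


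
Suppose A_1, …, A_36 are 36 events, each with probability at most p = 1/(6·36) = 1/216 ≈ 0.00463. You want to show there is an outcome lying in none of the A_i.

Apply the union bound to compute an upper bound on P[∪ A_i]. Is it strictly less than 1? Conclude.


Union bound: P[∪_{i=1}^{36} A_i] ≤ Σ_i P[A_i] ≤ 36·p = 36·(1/216) = 1/6.
Numerically: 1/6 ≈ 0.16667.
Is 1/6 < 1? YES.
Since P[∪ A_i] ≤ 1/6 < 1, the complement has P[∩ A_i^c] ≥ 1 − 1/6 = 5/6 > 0, so some outcome avoids every A_i.

36·p = 1/6 ≈ 0.16667; existence CERTIFIED by the union bound.


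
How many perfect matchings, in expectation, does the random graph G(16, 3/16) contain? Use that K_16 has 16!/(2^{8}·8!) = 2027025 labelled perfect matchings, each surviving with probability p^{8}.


K_16 has 16!/(2^{8}·8!) = 2027025 labelled perfect matchings.
For each such perfect matching H, let X_H = 1 if all 8 edges of H are present in G. Then P[X_H = 1] = p^{8} = (3/16)^{8} = 6561/4294967296.
Summing the indicators: E[X] = Σ_H E[X_H] = 2027025 · p^{8} = 2027025 · 6561/4294967296 = 13299311025/4294967296.
Numerically: E[X] ≈ 3.096.

E[X] = 2027025 · (3/16)^{8} = 13299311025/4294967296 ≈ 3.096.


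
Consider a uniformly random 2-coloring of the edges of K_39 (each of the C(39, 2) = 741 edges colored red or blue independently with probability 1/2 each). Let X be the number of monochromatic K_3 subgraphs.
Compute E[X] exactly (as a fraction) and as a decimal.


Let X = Σ_S X_S over the C(39, 3) = 9139 subsets S of size 3, where X_S = 1 if the K_3 on S is monochromatic.
For a fixed S, the K_3 on S has C(3, 2) = 3 edges. P[all 3 edges red] = (1/2)^3, and likewise for blue, so P[monochromatic] = 2·(1/2)^3 = 2^{1 − 3} = 1/4.
By linearity of expectation: E[X] = C(39, 3) · 2^{1 − 3} = 9139 · 1/4 = 9139/4.
Numerically: E[X] ≈ 2284.750.

E[X] = C(39,3)·2^(1−C(3,2)) = 9139/4 ≈ 2284.750.


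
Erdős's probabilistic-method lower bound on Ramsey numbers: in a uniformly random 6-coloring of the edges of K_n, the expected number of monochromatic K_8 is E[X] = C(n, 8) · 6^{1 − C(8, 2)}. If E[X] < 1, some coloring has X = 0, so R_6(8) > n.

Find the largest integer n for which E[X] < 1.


We need C(n, 8) · 6^{1 − 28} < 1, i.e. C(n, 8) < 6^{28 − 1} = 1023490369077469249536.
Check values of n near the boundary:
  n = 1591: C(1591, 8) = 1000427749141189953870; 1000427749141189953870 < 1023490369077469249536? YES
  n = 1592: C(1592, 8) = 1005480414540892933435; 1005480414540892933435 < 1023490369077469249536? YES
  n = 1593: C(1593, 8) = 1010555394551193970323; 1010555394551193970323 < 1023490369077469249536? YES
  n = 1594: C(1594, 8) = 1015652773590544255167; 1015652773590544255167 < 1023490369077469249536? YES
  n = 1595: C(1595, 8) = 1020772636343363633895; 1020772636343363633895 < 1023490369077469249536? YES
  n = 1596: C(1596, 8) = 1025915067760710553965; 1025915067760710553965 < 1023490369077469249536? NO
  n = 1597: C(1597, 8) = 1031080153060953275445; 1031080153060953275445 < 1023490369077469249536? NO
The largest n with C(n, 8) < 1023490369077469249536 is n = 1595 (where E[X] = 113419181815929292655/113721152119718805504 ≈ 0.997345). Hence R_6(8) > 1595, i.e. R_6(8) ≥ 1596.

Largest n = 1595; hence R_6(8) > 1595.


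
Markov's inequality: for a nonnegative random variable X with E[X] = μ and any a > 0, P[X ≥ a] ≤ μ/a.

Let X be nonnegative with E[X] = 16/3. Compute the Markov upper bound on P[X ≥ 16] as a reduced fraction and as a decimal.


μ = E[X] = 16/3, a = 16.
Markov: P[X ≥ 16] ≤ μ/a = (16/3)/16 = 1/3.
Numerically: ≈ 0.33333.
(Since a = 16 > μ = 5.33333, the bound 1/3 is < 1 and informative.)

P[X ≥ 16] ≤ 1/3 ≈ 0.33333.


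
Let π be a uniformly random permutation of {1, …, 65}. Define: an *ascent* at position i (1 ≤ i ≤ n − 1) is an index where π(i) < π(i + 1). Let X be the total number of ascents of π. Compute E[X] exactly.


Write X = Σ X_I over i = 1, …, 64, with X_I the indicator of one ascent.
There are 64 indicators.
For each fixed i, the pair (π(i), π(i+1)) is a uniformly random ordered pair of distinct values from {1, …, 65}; by symmetry P[π(i) < π(i+1)] = 1/2.
By linearity: E[X] = 64 · (1/2) = (65 − 1) · (1/2) = 32 ≈ 32.00000.

E[X] = 32 = 32.00000.


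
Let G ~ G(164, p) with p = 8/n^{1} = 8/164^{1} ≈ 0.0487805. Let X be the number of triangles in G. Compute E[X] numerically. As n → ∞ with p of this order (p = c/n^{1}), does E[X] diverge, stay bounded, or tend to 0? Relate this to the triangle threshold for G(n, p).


Number of potential triangles: C(164, 3) = 721764.
Each occurs with probability p³ ≈ (0.0487805)³ ≈ 1.16074926e-04.
By linearity: E[X] = C(164, 3)·p³ ≈ 721764 · 1.16074926e-04 ≈ 83.778703.
Here α = 1, so p = 8/n is exactly at the triangle threshold p ~ 1/n. Asymptotically E[X] → c³/6 = 8³/6 = 256/3 ≈ 85.333333, a bounded constant. In this regime the triangle count is asymptotically Poisson(c³/6).

E[X] ≈ 83.778703; in regime p = Θ(1/n^{1}) E[X] stays bounded (at the triangle threshold p ~ 1/n).


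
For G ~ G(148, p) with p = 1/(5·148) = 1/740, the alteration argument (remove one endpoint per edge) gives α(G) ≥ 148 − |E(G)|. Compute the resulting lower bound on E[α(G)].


E[|E(G)|] = C(148, 2)·p = 10878 · (1/740) = 147/10.
E[α(G)] ≥ n − E[|E(G)|] = 148 − 147/10 = 1333/10.
Numerically: ≈ 133.3000.
(This is only a lower bound; the true E[α(G)] may be larger.)

E[α(G)] ≥ 1333/10 ≈ 133.3000.


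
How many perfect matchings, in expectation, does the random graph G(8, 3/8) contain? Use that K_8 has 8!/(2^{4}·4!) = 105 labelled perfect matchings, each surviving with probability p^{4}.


K_8 has 8!/(2^{4}·4!) = 105 labelled perfect matchings.
For each such perfect matching H, let X_H = 1 if all 4 edges of H are present in G. Then P[X_H = 1] = p^{4} = (3/8)^{4} = 81/4096.
Summing the indicators: E[X] = Σ_H E[X_H] = 105 · p^{4} = 105 · 81/4096 = 8505/4096.
Numerically: E[X] ≈ 2.0764.

E[X] = 105 · (3/8)^{4} = 8505/4096 ≈ 2.0764.


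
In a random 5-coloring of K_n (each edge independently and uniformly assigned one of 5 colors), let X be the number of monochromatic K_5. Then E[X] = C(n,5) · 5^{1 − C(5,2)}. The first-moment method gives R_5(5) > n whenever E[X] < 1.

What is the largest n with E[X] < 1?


We need C(n, 5) · 5^{1 − 10} < 1, i.e. C(n, 5) < 5^{10 − 1} = 1953125.
Check values of n near the boundary:
  n = 46: C(46, 5) = 1370754; 1370754 < 1953125? YES
  n = 47: C(47, 5) = 1533939; 1533939 < 1953125? YES
  n = 48: C(48, 5) = 1712304; 1712304 < 1953125? YES
  n = 49: C(49, 5) = 1906884; 1906884 < 1953125? YES
  n = 50: C(50, 5) = 2118760; 2118760 < 1953125? NO
  n = 51: C(51, 5) = 2349060; 2349060 < 1953125? NO
The largest n with C(n, 5) < 1953125 is n = 49 (where E[X] = 1906884/1953125 ≈ 0.976). Hence R_5(5) > 49, i.e. R_5(5) ≥ 50.

Largest n = 49; hence R_5(5) > 49.


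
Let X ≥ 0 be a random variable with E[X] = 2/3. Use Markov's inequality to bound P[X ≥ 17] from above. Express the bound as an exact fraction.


μ = E[X] = 2/3, a = 17.
Markov: P[X ≥ 17] ≤ μ/a = (2/3)/17 = 2/51.
Numerically: ≈ 0.039.
(Since a = 17 > μ = 0.667, the bound 2/51 is < 1 and informative.)

P[X ≥ 17] ≤ 2/51 ≈ 0.039.


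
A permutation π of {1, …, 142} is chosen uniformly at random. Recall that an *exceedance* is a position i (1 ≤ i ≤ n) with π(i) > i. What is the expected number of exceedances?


Write X = Σ_{i=1}^{142} X_i, where X_i = 1_{π(i) > i}.
For each fixed i, π(i) is uniform over {1, …, 142} (marginal of a uniform permutation), so P[π(i) > i] = (n − i)/n. Summing: Σ_{i=1}^{142} (n − i)/n = (0 + 1 + … + 141)/142 = 142(142 − 1)/(2·142) = (142 − 1)/2.
Hence E[X] = Σ_{i=1}^{142} (142 − i)/142 = 141/2 ≈ 70.50000.

E[X] = 141/2 = 70.50000.


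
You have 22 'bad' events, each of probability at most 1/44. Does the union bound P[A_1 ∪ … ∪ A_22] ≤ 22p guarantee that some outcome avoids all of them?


Union bound: P[∪_{i=1}^{22} A_i] ≤ Σ_i P[A_i] ≤ 22·p = 22·(1/44) = 1/2.
Numerically: 1/2 ≈ 0.5000000.
Is 1/2 < 1? YES.
Since P[∪ A_i] ≤ 1/2 < 1, the complement has P[∩ A_i^c] ≥ 1 − 1/2 = 1/2 > 0, so some outcome avoids every A_i.

22·p = 1/2 ≈ 0.5000000; existence CERTIFIED by the union bound.


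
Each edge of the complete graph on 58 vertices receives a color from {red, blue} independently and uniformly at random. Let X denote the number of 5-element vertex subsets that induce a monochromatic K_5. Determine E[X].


Let X = Σ_S X_S over the C(58, 5) = 4582116 subsets S of size 5, where X_S = 1 if the K_5 on S is monochromatic.
For a fixed S, the K_5 on S has C(5, 2) = 10 edges. P[all 10 edges red] = (1/2)^10, and likewise for blue, so P[monochromatic] = 2·(1/2)^10 = 2^{1 − 10} = 1/512.
Summing: E[X] = C(58, 5) · 2^{1 − 10} = 4582116 · 1/512 = 1145529/128.
Numerically: E[X] ≈ 8949.445.

E[X] = C(58,5)·2^(1−C(5,2)) = 1145529/128 ≈ 8949.445.


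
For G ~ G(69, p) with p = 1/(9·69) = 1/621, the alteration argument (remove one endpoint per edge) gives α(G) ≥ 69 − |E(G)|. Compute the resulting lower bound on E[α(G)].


E[|E(G)|] = C(69, 2)·p = 2346 · (1/621) = 34/9.
E[α(G)] ≥ n − E[|E(G)|] = 69 − 34/9 = 587/9.
Numerically: ≈ 65.222222.
(This is only a lower bound; the true E[α(G)] may be larger.)

E[α(G)] ≥ 587/9 ≈ 65.222222.


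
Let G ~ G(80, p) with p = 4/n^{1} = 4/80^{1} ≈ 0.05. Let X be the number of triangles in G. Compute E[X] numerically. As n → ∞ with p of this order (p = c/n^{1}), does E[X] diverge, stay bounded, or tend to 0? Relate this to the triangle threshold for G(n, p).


Number of potential triangles: C(80, 3) = 82160.
Each occurs with probability p³ ≈ (0.05)³ ≈ 1.25000e-04.
By linearity: E[X] = C(80, 3)·p³ ≈ 82160 · 1.25000e-04 ≈ 10.270.
Here α = 1, so p = 4/n is exactly at the triangle threshold p ~ 1/n. Asymptotically E[X] → c³/6 = 4³/6 = 32/3 ≈ 10.667, a bounded constant. In this regime the triangle count is asymptotically Poisson(c³/6).

E[X] ≈ 10.270; in regime p = Θ(1/n^{1}) E[X] stays bounded (at the triangle threshold p ~ 1/n).


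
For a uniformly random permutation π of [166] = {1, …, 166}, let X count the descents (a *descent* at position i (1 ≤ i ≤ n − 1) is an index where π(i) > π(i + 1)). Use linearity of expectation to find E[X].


Write X = Σ X_I over i = 1, …, 165, with X_I the indicator of one descent.
There are 165 indicators.
For each fixed i, the pair (π(i), π(i+1)) is a uniformly random ordered pair of distinct values from {1, …, 166}; by symmetry P[π(i) > π(i+1)] = 1/2.
By linearity: E[X] = 165 · (1/2) = (166 − 1) · (1/2) = 165/2 ≈ 82.50000.

E[X] = 165/2 = 82.50000.


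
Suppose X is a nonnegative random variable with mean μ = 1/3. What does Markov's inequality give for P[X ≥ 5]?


μ = E[X] = 1/3, a = 5.
Markov: P[X ≥ 5] ≤ μ/a = (1/3)/5 = 1/15.
Numerically: ≈ 0.06667.
(Since a = 5 > μ = 0.33333, the bound 1/15 is < 1 and informative.)

P[X ≥ 5] ≤ 1/15 ≈ 0.06667.


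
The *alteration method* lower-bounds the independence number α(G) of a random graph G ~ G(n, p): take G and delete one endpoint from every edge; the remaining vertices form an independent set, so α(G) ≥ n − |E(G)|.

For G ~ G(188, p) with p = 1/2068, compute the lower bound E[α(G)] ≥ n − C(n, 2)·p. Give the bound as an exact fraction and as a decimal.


E[|E(G)|] = C(188, 2)·p = 17578 · (1/2068) = 17/2.
E[α(G)] ≥ n − E[|E(G)|] = 188 − 17/2 = 359/2.
Numerically: ≈ 179.50000.
(This is only a lower bound; the true E[α(G)] may be larger.)

E[α(G)] ≥ 359/2 ≈ 179.50000.


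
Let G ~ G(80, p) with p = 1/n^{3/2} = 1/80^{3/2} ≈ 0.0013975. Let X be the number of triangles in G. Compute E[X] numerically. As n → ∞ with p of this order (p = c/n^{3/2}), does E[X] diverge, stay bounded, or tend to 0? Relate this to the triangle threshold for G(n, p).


Number of potential triangles: C(80, 3) = 82160.
Each occurs with probability p³ ≈ (0.0013975)³ ≈ 2.7295752e-09.
By linearity: E[X] = C(80, 3)·p³ ≈ 82160 · 2.7295752e-09 ≈ 0.00022.
Since α = 3/2 > 1, p = c/n^{3/2} = o(1/n) is below the triangle threshold p ~ 1/n. Asymptotically E[X] ~ (c³/6)·n^{3(1−α)} = (1³/6)·n^{-1.5} → 0, so by Markov's inequality G has no triangles w.h.p.

E[X] ≈ 0.00022; in regime p = Θ(1/n^{3/2}) E[X] tends to 0 (below the triangle threshold p ~ 1/n).


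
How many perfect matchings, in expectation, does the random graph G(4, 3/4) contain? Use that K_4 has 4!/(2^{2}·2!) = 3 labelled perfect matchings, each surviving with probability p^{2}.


K_4 has 4!/(2^{2}·2!) = 3 labelled perfect matchings.
For each such perfect matching H, let X_H = 1 if all 2 edges of H are present in G. Then P[X_H = 1] = p^{2} = (3/4)^{2} = 9/16.
By linearity of expectation: E[X] = Σ_H E[X_H] = 3 · p^{2} = 3 · 9/16 = 27/16.
Numerically: E[X] ≈ 1.6875.

E[X] = 3 · (3/4)^{2} = 27/16 ≈ 1.6875.


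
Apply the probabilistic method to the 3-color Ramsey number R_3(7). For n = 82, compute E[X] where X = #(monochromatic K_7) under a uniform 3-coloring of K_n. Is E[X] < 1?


E[X] = C(82, 7) · 3^{1 − 21} = 3801756816 · 3^{−20} = 3801756816/3486784401.
As a reduced fraction: E[X] = 140805808/129140163 ≈ 1.090.
Is E[X] < 1? NO.
Since E[X] ≥ 1, the first-moment bound is inconclusive at n = 82; it does NOT by itself certify R_3(7) > 82.

E[X] = 140805808/129140163 ≈ 1.090; E[X] ≥ 1; first-moment method inconclusive here.


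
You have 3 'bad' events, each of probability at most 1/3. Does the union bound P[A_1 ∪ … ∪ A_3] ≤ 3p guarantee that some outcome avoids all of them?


Union bound: P[∪_{i=1}^{3} A_i] ≤ Σ_i P[A_i] ≤ 3·p = 3·(1/3) = 1.
Numerically: 1 ≈ 1.000.
Is 1 < 1? NO.
Since the bound 1 is ≥ 1, the union bound is uninformative here; it does NOT by itself certify existence.

3·p = 1 ≈ 1.000; existence NOT certified by the union bound.


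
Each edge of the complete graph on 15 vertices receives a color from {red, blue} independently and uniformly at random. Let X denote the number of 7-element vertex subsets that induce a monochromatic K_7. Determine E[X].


Let X = Σ_S X_S over the C(15, 7) = 6435 subsets S of size 7, where X_S = 1 if the K_7 on S is monochromatic.
For a fixed S, the K_7 on S has C(7, 2) = 21 edges. P[all 21 edges red] = (1/2)^21, and likewise for blue, so P[monochromatic] = 2·(1/2)^21 = 2^{1 − 21} = 1/1048576.
By linearity: E[X] = C(15, 7) · 2^{1 − 21} = 6435 · 1/1048576 = 6435/1048576.
Numerically: E[X] ≈ 0.006.

E[X] = C(15,7)·2^(1−C(7,2)) = 6435/1048576 ≈ 0.006.


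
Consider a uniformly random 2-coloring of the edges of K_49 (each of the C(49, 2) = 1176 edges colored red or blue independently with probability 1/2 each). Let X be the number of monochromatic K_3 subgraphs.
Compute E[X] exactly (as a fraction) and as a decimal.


Let X = Σ_S X_S over the C(49, 3) = 18424 subsets S of size 3, where X_S = 1 if the K_3 on S is monochromatic.
For a fixed S, the K_3 on S has C(3, 2) = 3 edges. P[all 3 edges red] = (1/2)^3, and likewise for blue, so P[monochromatic] = 2·(1/2)^3 = 2^{1 − 3} = 1/4.
By linearity: E[X] = C(49, 3) · 2^{1 − 3} = 18424 · 1/4 = 4606.
Numerically: E[X] ≈ 4606.000.

E[X] = C(49,3)·2^(1−C(3,2)) = 4606 ≈ 4606.000.


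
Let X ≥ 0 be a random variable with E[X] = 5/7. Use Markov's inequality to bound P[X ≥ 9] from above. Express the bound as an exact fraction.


μ = E[X] = 5/7, a = 9.
Markov: P[X ≥ 9] ≤ μ/a = (5/7)/9 = 5/63.
Numerically: ≈ 0.0794.
(Since a = 9 > μ = 0.7143, the bound 5/63 is < 1 and informative.)

P[X ≥ 9] ≤ 5/63 ≈ 0.0794.


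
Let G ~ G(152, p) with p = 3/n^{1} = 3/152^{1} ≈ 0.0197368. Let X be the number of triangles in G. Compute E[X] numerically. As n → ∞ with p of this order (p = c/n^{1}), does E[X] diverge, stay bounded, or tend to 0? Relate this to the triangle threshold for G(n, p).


Number of potential triangles: C(152, 3) = 573800.
Each occurs with probability p³ ≈ (0.0197368)³ ≈ 7.68834743e-06.
By linearity: E[X] = C(152, 3)·p³ ≈ 573800 · 7.68834743e-06 ≈ 4.411574.
Here α = 1, so p = 3/n is exactly at the triangle threshold p ~ 1/n. Asymptotically E[X] → c³/6 = 3³/6 = 9/2 ≈ 4.500000, a bounded constant. In this regime the triangle count is asymptotically Poisson(c³/6).

E[X] ≈ 4.411574; in regime p = Θ(1/n^{1}) E[X] stays bounded (at the triangle threshold p ~ 1/n).


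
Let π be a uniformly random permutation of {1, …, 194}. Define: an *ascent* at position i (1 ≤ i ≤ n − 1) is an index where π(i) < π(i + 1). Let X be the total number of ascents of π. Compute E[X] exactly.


Write X = Σ X_I over i = 1, …, 193, with X_I the indicator of one ascent.
There are 193 indicators.
For each fixed i, the pair (π(i), π(i+1)) is a uniformly random ordered pair of distinct values from {1, …, 194}; by symmetry P[π(i) < π(i+1)] = 1/2.
By linearity: E[X] = 193 · (1/2) = (194 − 1) · (1/2) = 193/2 ≈ 96.5000.

E[X] = 193/2 = 96.5000.


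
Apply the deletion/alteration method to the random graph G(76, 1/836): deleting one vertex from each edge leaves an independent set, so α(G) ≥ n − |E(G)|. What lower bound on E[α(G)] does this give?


E[|E(G)|] = C(76, 2)·p = 2850 · (1/836) = 75/22.
E[α(G)] ≥ n − E[|E(G)|] = 76 − 75/22 = 1597/22.
Numerically: ≈ 72.591.
(This is only a lower bound; the true E[α(G)] may be larger.)

E[α(G)] ≥ 1597/22 ≈ 72.591.


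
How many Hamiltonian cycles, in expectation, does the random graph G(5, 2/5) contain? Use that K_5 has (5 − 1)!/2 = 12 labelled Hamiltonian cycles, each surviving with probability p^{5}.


K_5 has (5 − 1)!/2 = 12 labelled Hamiltonian cycles.
For each such Hamiltonian cycle H, let X_H = 1 if all 5 edges of H are present in G. Then P[X_H = 1] = p^{5} = (2/5)^{5} = 32/3125.
By linearity of expectation: E[X] = Σ_H E[X_H] = 12 · p^{5} = 12 · 32/3125 = 384/3125.
Numerically: E[X] ≈ 0.123.

E[X] = 12 · (2/5)^{5} = 384/3125 ≈ 0.123.


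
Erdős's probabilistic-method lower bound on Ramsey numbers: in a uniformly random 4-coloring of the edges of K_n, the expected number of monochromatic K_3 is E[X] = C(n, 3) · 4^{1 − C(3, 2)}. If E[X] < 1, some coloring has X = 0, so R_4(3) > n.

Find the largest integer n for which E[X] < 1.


We need C(n, 3) · 4^{1 − 3} < 1, i.e. C(n, 3) < 4^{3 − 1} = 16.
Check values of n near the boundary:
  n = 3: C(3, 3) = 1; 1 < 16? YES
  n = 4: C(4, 3) = 4; 4 < 16? YES
  n = 5: C(5, 3) = 10; 10 < 16? YES
  n = 6: C(6, 3) = 20; 20 < 16? NO
The largest n with C(n, 3) < 16 is n = 5 (where E[X] = 5/8 ≈ 0.625). Hence R_4(3) > 5, i.e. R_4(3) ≥ 6.

Largest n = 5; hence R_4(3) > 5.


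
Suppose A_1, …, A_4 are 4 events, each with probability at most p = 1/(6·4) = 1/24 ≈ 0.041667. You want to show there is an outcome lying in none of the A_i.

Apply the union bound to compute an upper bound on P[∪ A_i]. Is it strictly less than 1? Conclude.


Union bound: P[∪_{i=1}^{4} A_i] ≤ Σ_i P[A_i] ≤ 4·p = 4·(1/24) = 1/6.
Numerically: 1/6 ≈ 0.166667.
Is 1/6 < 1? YES.
Since P[∪ A_i] ≤ 1/6 < 1, the complement has P[∩ A_i^c] ≥ 1 − 1/6 = 5/6 > 0, so some outcome avoids every A_i.

4·p = 1/6 ≈ 0.166667; existence CERTIFIED by the union bound.


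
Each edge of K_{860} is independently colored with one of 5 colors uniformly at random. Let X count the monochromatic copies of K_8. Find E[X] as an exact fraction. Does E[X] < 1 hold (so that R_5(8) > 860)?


E[X] = C(860, 8) · 5^{1 − 28} = 7182671140665308145 · 5^{−27} = 7182671140665308145/7450580596923828125.
As a reduced fraction: E[X] = 1436534228133061629/1490116119384765625 ≈ 0.9640.
Is E[X] < 1? YES.
Since E[X] < 1, there exists a 5-coloring of K_{860} with no monochromatic K_8; hence R_5(8) > 860.

E[X] = 1436534228133061629/1490116119384765625 ≈ 0.9640; E[X] < 1, so R_5(8) > 860.


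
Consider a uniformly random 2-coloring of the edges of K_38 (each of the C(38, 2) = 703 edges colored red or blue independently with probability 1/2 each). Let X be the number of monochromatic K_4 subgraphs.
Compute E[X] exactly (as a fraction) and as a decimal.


Let X = Σ_S X_S over the C(38, 4) = 73815 subsets S of size 4, where X_S = 1 if the K_4 on S is monochromatic.
For a fixed S, the K_4 on S has C(4, 2) = 6 edges. P[all 6 edges red] = (1/2)^6, and likewise for blue, so P[monochromatic] = 2·(1/2)^6 = 2^{1 − 6} = 1/32.
By linearity of expectation: E[X] = C(38, 4) · 2^{1 − 6} = 73815 · 1/32 = 73815/32.
Numerically: E[X] ≈ 2306.718750.

E[X] = C(38,4)·2^(1−C(4,2)) = 73815/32 ≈ 2306.718750.


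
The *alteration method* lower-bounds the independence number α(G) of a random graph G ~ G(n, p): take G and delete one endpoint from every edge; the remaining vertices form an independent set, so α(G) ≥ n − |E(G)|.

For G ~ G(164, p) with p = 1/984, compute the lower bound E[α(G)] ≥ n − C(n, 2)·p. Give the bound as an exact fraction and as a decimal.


E[|E(G)|] = C(164, 2)·p = 13366 · (1/984) = 163/12.
E[α(G)] ≥ n − E[|E(G)|] = 164 − 163/12 = 1805/12.
Numerically: ≈ 150.416667.
(This is only a lower bound; the true E[α(G)] may be larger.)

E[α(G)] ≥ 1805/12 ≈ 150.416667.


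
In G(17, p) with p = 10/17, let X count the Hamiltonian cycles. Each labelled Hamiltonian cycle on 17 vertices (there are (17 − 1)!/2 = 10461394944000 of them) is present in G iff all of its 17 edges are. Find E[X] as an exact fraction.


K_17 has (17 − 1)!/2 = 10461394944000 labelled Hamiltonian cycles.
For each such Hamiltonian cycle H, let X_H = 1 if all 17 edges of H are present in G. Then P[X_H = 1] = p^{17} = (10/17)^{17} = 100000000000000000/827240261886336764177.
By linearity: E[X] = Σ_H E[X_H] = 10461394944000 · p^{17} = 10461394944000 · 100000000000000000/827240261886336764177 = 1046139494400000000000000000000/827240261886336764177.
Numerically: E[X] ≈ 1.2646e+09.

E[X] = 10461394944000 · (10/17)^{17} = 1046139494400000000000000000000/827240261886336764177 ≈ 1.2646e+09.


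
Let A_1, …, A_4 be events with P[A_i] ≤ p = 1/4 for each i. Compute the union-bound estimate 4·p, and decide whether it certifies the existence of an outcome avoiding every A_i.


Union bound: P[∪_{i=1}^{4} A_i] ≤ Σ_i P[A_i] ≤ 4·p = 4·(1/4) = 1.
Numerically: 1 ≈ 1.0000.
Is 1 < 1? NO.
Since the bound 1 is ≥ 1, the union bound is uninformative here; it does NOT by itself certify existence.

4·p = 1 ≈ 1.0000; existence NOT certified by the union bound.


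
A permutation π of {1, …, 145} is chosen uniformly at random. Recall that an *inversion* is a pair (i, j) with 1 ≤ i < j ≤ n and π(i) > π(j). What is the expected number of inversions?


Write X = Σ X_I over the C(145, 2) = 10440 pairs i < j, with X_I the indicator of one inversion.
There are 10440 indicators.
For each fixed pair i < j, the values π(i) and π(j) are two distinct elements of {1, …, 145} in uniformly random order; by symmetry P[π(i) > π(j)] = 1/2.
By linearity: E[X] = 10440 · (1/2) = C(145, 2) · (1/2) = 10440/2 = 5220 ≈ 5220.000000.

E[X] = 5220 = 5220.000000.


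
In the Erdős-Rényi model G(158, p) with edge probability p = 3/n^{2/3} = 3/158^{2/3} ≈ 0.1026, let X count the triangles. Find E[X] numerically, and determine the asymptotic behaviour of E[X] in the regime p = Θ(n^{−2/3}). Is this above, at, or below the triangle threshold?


Number of potential triangles: C(158, 3) = 644956.
Each occurs with probability p³ ≈ (0.1026)³ ≈ 1.081557e-03.
By linearity: E[X] = C(158, 3)·p³ ≈ 644956 · 1.081557e-03 ≈ 697.5570.
Since α = 2/3 < 1, p = c/n^{2/3} ≫ 1/n is above the triangle threshold p ~ 1/n. Asymptotically E[X] ~ (c³/6)·n^{3(1−α)} = (3³/6)·n^{1} → ∞; triangles are abundant w.h.p.

E[X] ≈ 697.5570; in regime p = Θ(1/n^{2/3}) E[X] diverges (above the triangle threshold p ~ 1/n).


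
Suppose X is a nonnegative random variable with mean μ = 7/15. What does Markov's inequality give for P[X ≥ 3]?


μ = E[X] = 7/15, a = 3.
Markov: P[X ≥ 3] ≤ μ/a = (7/15)/3 = 7/45.
Numerically: ≈ 0.15556.
(Since a = 3 > μ = 0.46667, the bound 7/45 is < 1 and informative.)

P[X ≥ 3] ≤ 7/45 ≈ 0.15556.


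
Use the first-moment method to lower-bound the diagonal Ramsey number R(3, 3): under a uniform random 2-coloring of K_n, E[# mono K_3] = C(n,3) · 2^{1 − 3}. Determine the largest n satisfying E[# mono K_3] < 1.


We need C(n, 3) · 2^{1 − 3} < 1, i.e. C(n, 3) < 2^{3 − 1} = 4.
Check values of n near the boundary:
  n = 3: C(3, 3) = 1; 1 < 4? YES
  n = 4: C(4, 3) = 4; 4 < 4? NO
The largest n with C(n, 3) < 4 is n = 3 (where E[X] = 1/4 ≈ 0.2500). Hence R(3, 3) > 3, i.e. R(3, 3) ≥ 4.

Largest n = 3; hence R(3, 3) > 3.


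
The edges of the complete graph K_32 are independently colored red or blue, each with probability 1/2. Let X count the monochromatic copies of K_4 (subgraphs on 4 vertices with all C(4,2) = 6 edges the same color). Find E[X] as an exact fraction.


Let X = Σ_S X_S over the C(32, 4) = 35960 subsets S of size 4, where X_S = 1 if the K_4 on S is monochromatic.
For a fixed S, the K_4 on S has C(4, 2) = 6 edges. P[all 6 edges red] = (1/2)^6, and likewise for blue, so P[monochromatic] = 2·(1/2)^6 = 2^{1 − 6} = 1/32.
By linearity: E[X] = C(32, 4) · 2^{1 − 6} = 35960 · 1/32 = 4495/4.
Numerically: E[X] ≈ 1123.750.

E[X] = C(32,4)·2^(1−C(4,2)) = 4495/4 ≈ 1123.750.


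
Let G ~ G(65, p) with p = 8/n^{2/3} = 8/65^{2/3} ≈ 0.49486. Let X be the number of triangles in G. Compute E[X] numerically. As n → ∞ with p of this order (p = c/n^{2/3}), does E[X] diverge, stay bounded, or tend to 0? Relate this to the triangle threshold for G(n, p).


Number of potential triangles: C(65, 3) = 43680.
Each occurs with probability p³ ≈ (0.49486)³ ≈ 1.2118343e-01.
By linearity: E[X] = C(65, 3)·p³ ≈ 43680 · 1.2118343e-01 ≈ 5293.29231.
Since α = 2/3 < 1, p = c/n^{2/3} ≫ 1/n is above the triangle threshold p ~ 1/n. Asymptotically E[X] ~ (c³/6)·n^{3(1−α)} = (8³/6)·n^{1} → ∞; triangles are abundant w.h.p.

E[X] ≈ 5293.29231; in regime p = Θ(1/n^{2/3}) E[X] diverges (above the triangle threshold p ~ 1/n).


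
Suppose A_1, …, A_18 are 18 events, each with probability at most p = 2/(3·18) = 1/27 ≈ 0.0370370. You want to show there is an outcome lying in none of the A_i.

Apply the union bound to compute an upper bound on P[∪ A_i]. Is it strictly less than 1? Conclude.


Union bound: P[∪_{i=1}^{18} A_i] ≤ Σ_i P[A_i] ≤ 18·p = 18·(1/27) = 2/3.
Numerically: 2/3 ≈ 0.6666667.
Is 2/3 < 1? YES.
Since P[∪ A_i] ≤ 2/3 < 1, the complement has P[∩ A_i^c] ≥ 1 − 2/3 = 1/3 > 0, so some outcome avoids every A_i.

18·p = 2/3 ≈ 0.6666667; existence CERTIFIED by the union bound.


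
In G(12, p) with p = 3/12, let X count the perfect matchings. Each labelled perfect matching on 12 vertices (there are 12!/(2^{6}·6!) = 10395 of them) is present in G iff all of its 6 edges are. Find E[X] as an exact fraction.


K_12 has 12!/(2^{6}·6!) = 10395 labelled perfect matchings.
For each such perfect matching H, let X_H = 1 if all 6 edges of H are present in G. Then P[X_H = 1] = p^{6} = (1/4)^{6} = 1/4096.
Summing the indicators: E[X] = Σ_H E[X_H] = 10395 · p^{6} = 10395 · 1/4096 = 10395/4096.
Numerically: E[X] ≈ 2.538.

E[X] = 10395 · (1/4)^{6} = 10395/4096 ≈ 2.538.


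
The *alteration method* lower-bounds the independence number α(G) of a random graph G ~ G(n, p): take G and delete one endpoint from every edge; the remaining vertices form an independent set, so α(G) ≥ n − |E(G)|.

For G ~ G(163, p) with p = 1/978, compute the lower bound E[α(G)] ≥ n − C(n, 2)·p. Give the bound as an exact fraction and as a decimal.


E[|E(G)|] = C(163, 2)·p = 13203 · (1/978) = 27/2.
E[α(G)] ≥ n − E[|E(G)|] = 163 − 27/2 = 299/2.
Numerically: ≈ 149.50000.
(This is only a lower bound; the true E[α(G)] may be larger.)

E[α(G)] ≥ 299/2 ≈ 149.50000.


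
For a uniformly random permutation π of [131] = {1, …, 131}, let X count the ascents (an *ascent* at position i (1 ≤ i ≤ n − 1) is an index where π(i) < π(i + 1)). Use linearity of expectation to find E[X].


Write X = Σ X_I over i = 1, …, 130, with X_I the indicator of one ascent.
There are 130 indicators.
For each fixed i, the pair (π(i), π(i+1)) is a uniformly random ordered pair of distinct values from {1, …, 131}; by symmetry P[π(i) < π(i+1)] = 1/2.
By linearity: E[X] = 130 · (1/2) = (131 − 1) · (1/2) = 65 ≈ 65.0000.

E[X] = 65 = 65.0000.


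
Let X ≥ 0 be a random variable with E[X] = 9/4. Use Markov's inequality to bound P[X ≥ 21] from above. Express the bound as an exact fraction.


μ = E[X] = 9/4, a = 21.
Markov: P[X ≥ 21] ≤ μ/a = (9/4)/21 = 3/28.
Numerically: ≈ 0.10714.
(Since a = 21 > μ = 2.25000, the bound 3/28 is < 1 and informative.)

P[X ≥ 21] ≤ 3/28 ≈ 0.10714.


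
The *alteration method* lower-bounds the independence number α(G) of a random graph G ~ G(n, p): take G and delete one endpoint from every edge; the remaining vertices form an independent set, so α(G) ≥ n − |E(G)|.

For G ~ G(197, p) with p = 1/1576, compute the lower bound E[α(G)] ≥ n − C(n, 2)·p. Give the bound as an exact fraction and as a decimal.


E[|E(G)|] = C(197, 2)·p = 19306 · (1/1576) = 49/4.
E[α(G)] ≥ n − E[|E(G)|] = 197 − 49/4 = 739/4.
Numerically: ≈ 184.7500.
(This is only a lower bound; the true E[α(G)] may be larger.)

E[α(G)] ≥ 739/4 ≈ 184.7500.


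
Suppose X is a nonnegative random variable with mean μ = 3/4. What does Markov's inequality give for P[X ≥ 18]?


μ = E[X] = 3/4, a = 18.
Markov: P[X ≥ 18] ≤ μ/a = (3/4)/18 = 1/24.
Numerically: ≈ 0.0417.
(Since a = 18 > μ = 0.7500, the bound 1/24 is < 1 and informative.)

P[X ≥ 18] ≤ 1/24 ≈ 0.0417.


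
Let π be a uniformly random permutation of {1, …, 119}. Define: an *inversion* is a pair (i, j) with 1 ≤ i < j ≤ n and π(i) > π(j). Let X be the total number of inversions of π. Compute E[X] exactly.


Write X = Σ X_I over the C(119, 2) = 7021 pairs i < j, with X_I the indicator of one inversion.
There are 7021 indicators.
For each fixed pair i < j, the values π(i) and π(j) are two distinct elements of {1, …, 119} in uniformly random order; by symmetry P[π(i) > π(j)] = 1/2.
By linearity: E[X] = 7021 · (1/2) = C(119, 2) · (1/2) = 7021/2 = 7021/2 ≈ 3510.500.

E[X] = 7021/2 = 3510.500.


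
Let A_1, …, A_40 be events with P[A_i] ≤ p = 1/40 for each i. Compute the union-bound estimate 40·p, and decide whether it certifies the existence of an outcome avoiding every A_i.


Union bound: P[∪_{i=1}^{40} A_i] ≤ Σ_i P[A_i] ≤ 40·p = 40·(1/40) = 1.
Numerically: 1 ≈ 1.00000.
Is 1 < 1? NO.
Since the bound 1 is ≥ 1, the union bound is uninformative here; it does NOT by itself certify existence.

40·p = 1 ≈ 1.00000; existence NOT certified by the union bound.


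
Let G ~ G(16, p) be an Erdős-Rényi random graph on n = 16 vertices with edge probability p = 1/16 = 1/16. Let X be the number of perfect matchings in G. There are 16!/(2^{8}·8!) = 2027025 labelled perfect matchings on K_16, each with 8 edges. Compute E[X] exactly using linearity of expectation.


K_16 has 16!/(2^{8}·8!) = 2027025 labelled perfect matchings.
For each such perfect matching H, let X_H = 1 if all 8 edges of H are present in G. Then P[X_H = 1] = p^{8} = (1/16)^{8} = 1/4294967296.
By linearity: E[X] = Σ_H E[X_H] = 2027025 · p^{8} = 2027025 · 1/4294967296 = 2027025/4294967296.
Numerically: E[X] ≈ 0.000472.

E[X] = 2027025 · (1/16)^{8} = 2027025/4294967296 ≈ 0.000472.


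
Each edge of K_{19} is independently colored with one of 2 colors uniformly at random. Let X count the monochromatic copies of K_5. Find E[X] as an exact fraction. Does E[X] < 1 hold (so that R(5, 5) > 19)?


E[X] = C(19, 5) · 2^{1 − 10} = 11628 · 2^{−9} = 11628/512.
As a reduced fraction: E[X] = 2907/128 ≈ 22.710938.
Is E[X] < 1? NO.
Since E[X] ≥ 1, the first-moment bound is inconclusive at n = 19; it does NOT by itself certify R(5, 5) > 19.

E[X] = 2907/128 ≈ 22.710938; E[X] ≥ 1; first-moment method inconclusive here.


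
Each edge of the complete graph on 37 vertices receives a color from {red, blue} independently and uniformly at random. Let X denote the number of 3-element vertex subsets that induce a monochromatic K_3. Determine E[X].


Let X = Σ_S X_S over the C(37, 3) = 7770 subsets S of size 3, where X_S = 1 if the K_3 on S is monochromatic.
For a fixed S, the K_3 on S has C(3, 2) = 3 edges. P[all 3 edges red] = (1/2)^3, and likewise for blue, so P[monochromatic] = 2·(1/2)^3 = 2^{1 − 3} = 1/4.
Summing: E[X] = C(37, 3) · 2^{1 − 3} = 7770 · 1/4 = 3885/2.
Numerically: E[X] ≈ 1942.5000.

E[X] = C(37,3)·2^(1−C(3,2)) = 3885/2 ≈ 1942.5000.


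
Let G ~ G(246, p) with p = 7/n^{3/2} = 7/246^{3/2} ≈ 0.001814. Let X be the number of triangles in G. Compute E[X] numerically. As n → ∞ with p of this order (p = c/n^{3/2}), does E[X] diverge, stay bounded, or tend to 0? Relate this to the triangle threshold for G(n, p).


Number of potential triangles: C(246, 3) = 2450980.
Each occurs with probability p³ ≈ (0.001814)³ ≈ 5.971537e-09.
By linearity: E[X] = C(246, 3)·p³ ≈ 2450980 · 5.971537e-09 ≈ 0.0146.
Since α = 3/2 > 1, p = c/n^{3/2} = o(1/n) is below the triangle threshold p ~ 1/n. Asymptotically E[X] ~ (c³/6)·n^{3(1−α)} = (7³/6)·n^{-1.5} → 0, so by Markov's inequality G has no triangles w.h.p.

E[X] ≈ 0.0146; in regime p = Θ(1/n^{3/2}) E[X] tends to 0 (below the triangle threshold p ~ 1/n).


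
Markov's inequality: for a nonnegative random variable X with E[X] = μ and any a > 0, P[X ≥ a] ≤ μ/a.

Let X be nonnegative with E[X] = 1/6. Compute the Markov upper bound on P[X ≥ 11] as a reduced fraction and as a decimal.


μ = E[X] = 1/6, a = 11.
Markov: P[X ≥ 11] ≤ μ/a = (1/6)/11 = 1/66.
Numerically: ≈ 0.015152.
(Since a = 11 > μ = 0.166667, the bound 1/66 is < 1 and informative.)

P[X ≥ 11] ≤ 1/66 ≈ 0.015152.


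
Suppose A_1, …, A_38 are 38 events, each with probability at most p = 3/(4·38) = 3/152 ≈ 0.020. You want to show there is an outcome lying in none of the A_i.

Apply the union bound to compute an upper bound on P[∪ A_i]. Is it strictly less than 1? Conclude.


Union bound: P[∪_{i=1}^{38} A_i] ≤ Σ_i P[A_i] ≤ 38·p = 38·(3/152) = 3/4.
Numerically: 3/4 ≈ 0.750.
Is 3/4 < 1? YES.
Since P[∪ A_i] ≤ 3/4 < 1, the complement has P[∩ A_i^c] ≥ 1 − 3/4 = 1/4 > 0, so some outcome avoids every A_i.

38·p = 3/4 ≈ 0.750; existence CERTIFIED by the union bound.


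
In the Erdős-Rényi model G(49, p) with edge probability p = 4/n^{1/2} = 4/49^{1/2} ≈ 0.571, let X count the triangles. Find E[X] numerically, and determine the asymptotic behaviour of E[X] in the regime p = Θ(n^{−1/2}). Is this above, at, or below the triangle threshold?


Number of potential triangles: C(49, 3) = 18424.
Each occurs with probability p³ ≈ (0.571)³ ≈ 1.86589e-01.
By linearity: E[X] = C(49, 3)·p³ ≈ 18424 · 1.86589e-01 ≈ 3437.714.
Since α = 1/2 < 1, p = c/n^{1/2} ≫ 1/n is above the triangle threshold p ~ 1/n. Asymptotically E[X] ~ (c³/6)·n^{3(1−α)} = (4³/6)·n^{1.5} → ∞; triangles are abundant w.h.p.

E[X] ≈ 3437.714; in regime p = Θ(1/n^{1/2}) E[X] diverges (above the triangle threshold p ~ 1/n).


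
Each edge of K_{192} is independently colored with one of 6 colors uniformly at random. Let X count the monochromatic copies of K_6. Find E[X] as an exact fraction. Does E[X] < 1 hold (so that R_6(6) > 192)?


E[X] = C(192, 6) · 6^{1 − 15} = 64300886496 · 6^{−14} = 64300886496/78364164096.
As a reduced fraction: E[X] = 223266967/272097792 ≈ 0.82054.
Is E[X] < 1? YES.
Since E[X] < 1, there exists a 6-coloring of K_{192} with no monochromatic K_6; hence R_6(6) > 192.

E[X] = 223266967/272097792 ≈ 0.82054; E[X] < 1, so R_6(6) > 192.


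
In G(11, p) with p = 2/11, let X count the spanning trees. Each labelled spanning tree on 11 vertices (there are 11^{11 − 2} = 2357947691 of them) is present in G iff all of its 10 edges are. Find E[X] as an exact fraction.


K_11 has 11^{11 − 2} = 2357947691 labelled spanning trees.
For each such spanning tree H, let X_H = 1 if all 10 edges of H are present in G. Then P[X_H = 1] = p^{10} = (2/11)^{10} = 1024/25937424601.
Summing the indicators: E[X] = Σ_H E[X_H] = 2357947691 · p^{10} = 2357947691 · 1024/25937424601 = 1024/11.
Numerically: E[X] ≈ 93.0909.

E[X] = 2357947691 · (2/11)^{10} = 1024/11 ≈ 93.0909.
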